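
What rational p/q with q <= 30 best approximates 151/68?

20/9

Expand x = 151/68 as a continued fraction with the Euclidean algorithm:
  151 = 2*68 + 15, so a_0 = 2.
  68 = 4*15 + 8, so a_1 = 4.
  15 = 1*8 + 7, so a_2 = 1.
  8 = 1*7 + 1, so a_3 = 1.
  7 = 7*1 + 0, so a_4 = 7.
so x = [2; 4, 1, 1, 7].
Convergents (p_i = a_i*p_{i-1} + p_{i-2}, q_i = a_i*q_{i-1} + q_{i-2} with p_{-2}=0, p_{-1}=1, q_{-2}=1, q_{-1}=0), until the denominator exceeds 30:
  i=0: a_0=2, p_0 = 2*1 + 0 = 2, q_0 = 2*0 + 1 = 1.
  i=1: a_1=4, p_1 = 4*2 + 1 = 9, q_1 = 4*1 + 0 = 4.
  i=2: a_2=1, p_2 = 1*9 + 2 = 11, q_2 = 1*4 + 1 = 5.
  i=3: a_3=1, p_3 = 1*11 + 9 = 20, q_3 = 1*5 + 4 = 9.
  i=4: a_4=7, p_4 = 7*20 + 11 = 151, q_4 = 7*9 + 5 = 68.
q_4 = 68 > 30, so the last convergent with denominator <= 30 is p_3/q_3 = 20/9.
The closest fraction with denominator <= 30 is either p_3/q_3 or the intermediate fraction (k*p_3 + p_2)/(k*q_3 + q_2) with the largest k >= 1 whose denominator stays <= 30; these approach x as k grows, and every other convergent or intermediate fraction in range is farther away.
Largest k: floor((30 - q_2)/q_3) = floor((30 - 5)/9) = 2.
That gives (2*20 + 11)/(2*9 + 5) = 51/23.
Compare the errors: |x - 20/9| = |151*9 - 20*68|/(68*9) = 1/612, and |x - 51/23| = |151*23 - 51*68|/(68*23) = 5/1564.
Cross-multiplying, 1*1564 = 1564 < 3060 = 5*612, so 1/612 is smaller: the convergent 20/9 is closer to x than 51/23.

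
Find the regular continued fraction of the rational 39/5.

[7; 1, 4]

Run the Euclidean algorithm on 39 and 5; the successive quotients are the partial quotients a_0, a_1, ... (each step inverts the fractional part left over by the previous one):
  39 = 7*5 + 4, so a_0 = 7.
  5 = 1*4 + 1, so a_1 = 1.
  4 = 4*1 + 0, so a_2 = 4.
The remainder reaches 0 after 3 divisions, so the expansion has 3 partial quotients, read off in order.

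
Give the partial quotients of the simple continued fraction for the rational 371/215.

[1; 1, 2, 1, 1, 1, 4, 4]

Run the Euclidean algorithm on 371 and 215; the successive quotients are the partial quotients a_0, a_1, ... (each step inverts the fractional part left over by the previous one):
  371 = 1*215 + 156, so a_0 = 1.
  215 = 1*156 + 59, so a_1 = 1.
  156 = 2*59 + 38, so a_2 = 2.
  59 = 1*38 + 21, so a_3 = 1.
  38 = 1*21 + 17, so a_4 = 1.
  21 = 1*17 + 4, so a_5 = 1.
  17 = 4*4 + 1, so a_6 = 4.
  4 = 4*1 + 0, so a_7 = 4.
The remainder reaches 0 after 8 divisions, so the expansion has 8 partial quotients, read off in order.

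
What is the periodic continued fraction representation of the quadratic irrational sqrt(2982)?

[54; (1, 1, 1, 1, 4, 1, 1, 1, 1, 108)]

Write x_i = (sqrt(2982) + m_i)/d_i with (m_0, d_0) = (0, 1). a_0 = floor(sqrt(2982)) = 54, since 54^2 = 2916 <= 2982 < 3025 = 55^2.
Iterate m_{i+1} = d_i*a_i - m_i, d_{i+1} = (2982 - m_{i+1}^2)/d_i, a_{i+1} = floor((a_0 + m_{i+1})/d_{i+1}):
  m_1 = 1*54 - 0 = 54, d_1 = (2982 - 54^2)/1 = 66/1 = 66, a_1 = floor((54 + 54)/66) = 1.
  m_2 = 66*1 - 54 = 12, d_2 = (2982 - 12^2)/66 = 2838/66 = 43, a_2 = floor((54 + 12)/43) = 1.
  m_3 = 43*1 - 12 = 31, d_3 = (2982 - 31^2)/43 = 2021/43 = 47, a_3 = floor((54 + 31)/47) = 1.
  m_4 = 47*1 - 31 = 16, d_4 = (2982 - 16^2)/47 = 2726/47 = 58, a_4 = floor((54 + 16)/58) = 1.
  m_5 = 58*1 - 16 = 42, d_5 = (2982 - 42^2)/58 = 1218/58 = 21, a_5 = floor((54 + 42)/21) = 4.
  m_6 = 21*4 - 42 = 42, d_6 = (2982 - 42^2)/21 = 1218/21 = 58, a_6 = floor((54 + 42)/58) = 1.
  m_7 = 58*1 - 42 = 16, d_7 = (2982 - 16^2)/58 = 2726/58 = 47, a_7 = floor((54 + 16)/47) = 1.
  m_8 = 47*1 - 16 = 31, d_8 = (2982 - 31^2)/47 = 2021/47 = 43, a_8 = floor((54 + 31)/43) = 1.
  m_9 = 43*1 - 31 = 12, d_9 = (2982 - 12^2)/43 = 2838/43 = 66, a_9 = floor((54 + 12)/66) = 1.
  m_10 = 66*1 - 12 = 54, d_10 = (2982 - 54^2)/66 = 66/66 = 1, a_10 = floor((54 + 54)/1) = 108.
  m_11 = 1*108 - 54 = 54, d_11 = (2982 - 54^2)/1 = 66/1 = 66: (m_11, d_11) = (m_1, d_1) = (54, 66), so from here the quotients repeat a_1, ..., a_10; the period length is 10.
Hence the expansion of sqrt(2982) is a_0 = 54 followed by the repeating block 1, 1, 1, 1, 4, 1, 1, 1, 1, 108 (period 10).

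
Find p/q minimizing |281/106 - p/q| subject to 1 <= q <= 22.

Expand x = 281/106 as a continued fraction with the Euclidean algorithm:
  281 = 2*106 + 69, so a_0 = 2.
  106 = 1*69 + 37, so a_1 = 1.
  69 = 1*37 + 32, so a_2 = 1.
  37 = 1*32 + 5, so a_3 = 1.
  32 = 6*5 + 2, so a_4 = 6.
  5 = 2*2 + 1, so a_5 = 2.
  2 = 2*1 + 0, so a_6 = 2.
so x = [2; 1, 1, 1, 6, 2, 2].
Convergents (p_i = a_i*p_{i-1} + p_{i-2}, q_i = a_i*q_{i-1} + q_{i-2} with p_{-2}=0, p_{-1}=1, q_{-2}=1, q_{-1}=0), until the denominator exceeds 22:
  i=0: a_0=2, p_0 = 2*1 + 0 = 2, q_0 = 2*0 + 1 = 1.
  i=1: a_1=1, p_1 = 1*2 + 1 = 3, q_1 = 1*1 + 0 = 1.
  i=2: a_2=1, p_2 = 1*3 + 2 = 5, q_2 = 1*1 + 1 = 2.
  i=3: a_3=1, p_3 = 1*5 + 3 = 8, q_3 = 1*2 + 1 = 3.
  i=4: a_4=6, p_4 = 6*8 + 5 = 53, q_4 = 6*3 + 2 = 20.
  i=5: a_5=2, p_5 = 2*53 + 8 = 114, q_5 = 2*20 + 3 = 43.
q_5 = 43 > 22, so the last convergent with denominator <= 22 is p_4/q_4 = 53/20.
The closest fraction with denominator <= 22 is either p_4/q_4 or the intermediate fraction (k*p_4 + p_3)/(k*q_4 + q_3) with the largest k >= 1 whose denominator stays <= 22; these approach x as k grows, and every other convergent or intermediate fraction in range is farther away.
Largest k: floor((22 - q_3)/q_4) = floor((22 - 3)/20) = 0.
Since k = 0, no intermediate fraction beyond p_4/q_4 has denominator <= 22, so the convergent 53/20 is the closest (its error is |281*20 - 53*106|/(106*20) = 2/2120).

53/20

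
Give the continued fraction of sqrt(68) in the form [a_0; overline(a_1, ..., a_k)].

[8; overline(4, 16)]

Write x_i = (sqrt(68) + m_i)/d_i with (m_0, d_0) = (0, 1). a_0 = floor(sqrt(68)) = 8, since 8^2 = 64 <= 68 < 81 = 9^2.
Iterate m_{i+1} = d_i*a_i - m_i, d_{i+1} = (68 - m_{i+1}^2)/d_i, a_{i+1} = floor((a_0 + m_{i+1})/d_{i+1}):
  m_1 = 1*8 - 0 = 8, d_1 = (68 - 8^2)/1 = 4/1 = 4, a_1 = floor((8 + 8)/4) = 4.
  m_2 = 4*4 - 8 = 8, d_2 = (68 - 8^2)/4 = 4/4 = 1, a_2 = floor((8 + 8)/1) = 16.
  m_3 = 1*16 - 8 = 8, d_3 = (68 - 8^2)/1 = 4/1 = 4: (m_3, d_3) = (m_1, d_1) = (8, 4), so from here the quotients repeat a_1, a_2; the period length is 2.
Hence the expansion of sqrt(68) is a_0 = 8 followed by the repeating block 4, 16 (period 2).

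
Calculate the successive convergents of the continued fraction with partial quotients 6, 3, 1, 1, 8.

Using the convergent recurrence p_i = a_i*p_{i-1} + p_{i-2}, q_i = a_i*q_{i-1} + q_{i-2} with p_{-2}=0, p_{-1}=1, q_{-2}=1, q_{-1}=0:
  i=0: a_0=6, p_0 = 6*1 + 0 = 6, q_0 = 6*0 + 1 = 1.
  i=1: a_1=3, p_1 = 3*6 + 1 = 19, q_1 = 3*1 + 0 = 3.
  i=2: a_2=1, p_2 = 1*19 + 6 = 25, q_2 = 1*3 + 1 = 4.
  i=3: a_3=1, p_3 = 1*25 + 19 = 44, q_3 = 1*4 + 3 = 7.
  i=4: a_4=8, p_4 = 8*44 + 25 = 377, q_4 = 8*7 + 4 = 60.

6/1, 19/3, 25/4, 44/7, 377/60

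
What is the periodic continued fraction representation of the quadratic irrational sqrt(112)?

Write x_i = (sqrt(112) + m_i)/d_i with (m_0, d_0) = (0, 1). a_0 = floor(sqrt(112)) = 10, since 10^2 = 100 <= 112 < 121 = 11^2.
Iterate m_{i+1} = d_i*a_i - m_i, d_{i+1} = (112 - m_{i+1}^2)/d_i, a_{i+1} = floor((a_0 + m_{i+1})/d_{i+1}):
  m_1 = 1*10 - 0 = 10, d_1 = (112 - 10^2)/1 = 12/1 = 12, a_1 = floor((10 + 10)/12) = 1.
  m_2 = 12*1 - 10 = 2, d_2 = (112 - 2^2)/12 = 108/12 = 9, a_2 = floor((10 + 2)/9) = 1.
  m_3 = 9*1 - 2 = 7, d_3 = (112 - 7^2)/9 = 63/9 = 7, a_3 = floor((10 + 7)/7) = 2.
  m_4 = 7*2 - 7 = 7, d_4 = (112 - 7^2)/7 = 63/7 = 9, a_4 = floor((10 + 7)/9) = 1.
  m_5 = 9*1 - 7 = 2, d_5 = (112 - 2^2)/9 = 108/9 = 12, a_5 = floor((10 + 2)/12) = 1.
  m_6 = 12*1 - 2 = 10, d_6 = (112 - 10^2)/12 = 12/12 = 1, a_6 = floor((10 + 10)/1) = 20.
  m_7 = 1*20 - 10 = 10, d_7 = (112 - 10^2)/1 = 12/1 = 12: (m_7, d_7) = (m_1, d_1) = (10, 12), so from here the quotients repeat a_1, ..., a_6; the period length is 6.
Hence the expansion of sqrt(112) is a_0 = 10 followed by the repeating block 1, 1, 2, 1, 1, 20 (period 6).

[10; (1, 1, 2, 1, 1, 20)]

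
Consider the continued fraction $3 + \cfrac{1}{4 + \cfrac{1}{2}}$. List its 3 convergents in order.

3/1, 13/4, 29/9

Using the convergent recurrence p_i = a_i*p_{i-1} + p_{i-2}, q_i = a_i*q_{i-1} + q_{i-2} with p_{-2}=0, p_{-1}=1, q_{-2}=1, q_{-1}=0:
  i=0: a_0=3, p_0 = 3*1 + 0 = 3, q_0 = 3*0 + 1 = 1.
  i=1: a_1=4, p_1 = 4*3 + 1 = 13, q_1 = 4*1 + 0 = 4.
  i=2: a_2=2, p_2 = 2*13 + 3 = 29, q_2 = 2*4 + 1 = 9.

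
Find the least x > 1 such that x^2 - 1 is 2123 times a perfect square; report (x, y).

(x, y) = (62078642, 1347309)

First expand sqrt(2123) as a continued fraction. With x_i = (sqrt(2123) + m_i)/d_i and (m_0, d_0) = (0, 1): a_0 = floor(sqrt(2123)) = 46, since 46^2 = 2116 <= 2123 < 2209 = 47^2.
Iterate m_{i+1} = d_i*a_i - m_i, d_{i+1} = (2123 - m_{i+1}^2)/d_i, a_{i+1} = floor((a_0 + m_{i+1})/d_{i+1}):
  m_1 = 1*46 - 0 = 46, d_1 = (2123 - 46^2)/1 = 7/1 = 7, a_1 = floor((46 + 46)/7) = 13.
  m_2 = 7*13 - 46 = 45, d_2 = (2123 - 45^2)/7 = 98/7 = 14, a_2 = floor((46 + 45)/14) = 6.
  m_3 = 14*6 - 45 = 39, d_3 = (2123 - 39^2)/14 = 602/14 = 43, a_3 = floor((46 + 39)/43) = 1.
  m_4 = 43*1 - 39 = 4, d_4 = (2123 - 4^2)/43 = 2107/43 = 49, a_4 = floor((46 + 4)/49) = 1.
  m_5 = 49*1 - 4 = 45, d_5 = (2123 - 45^2)/49 = 98/49 = 2, a_5 = floor((46 + 45)/2) = 45.
  m_6 = 2*45 - 45 = 45, d_6 = (2123 - 45^2)/2 = 98/2 = 49, a_6 = floor((46 + 45)/49) = 1.
  m_7 = 49*1 - 45 = 4, d_7 = (2123 - 4^2)/49 = 2107/49 = 43, a_7 = floor((46 + 4)/43) = 1.
  m_8 = 43*1 - 4 = 39, d_8 = (2123 - 39^2)/43 = 602/43 = 14, a_8 = floor((46 + 39)/14) = 6.
  m_9 = 14*6 - 39 = 45, d_9 = (2123 - 45^2)/14 = 98/14 = 7, a_9 = floor((46 + 45)/7) = 13.
  m_10 = 7*13 - 45 = 46, d_10 = (2123 - 46^2)/7 = 7/7 = 1, a_10 = floor((46 + 46)/1) = 92.
  m_11 = 1*92 - 46 = 46, d_11 = (2123 - 46^2)/1 = 7/1 = 7: (m_11, d_11) = (m_1, d_1) = (46, 7), so from here the quotients repeat a_1, ..., a_10; the period length is 10.
So sqrt(2123) = [46; (13, 6, 1, 1, 45, 1, 1, 6, 13, 92)] with period length k = 10.
k is even, so the fundamental solution of x^2 - 2123y^2 = 1 is (p_{k-1}, q_{k-1}) = (p_9, q_9); compute convergents through index 9.
Convergents (p_i = a_i*p_{i-1} + p_{i-2}, q_i = a_i*q_{i-1} + q_{i-2} with p_{-2}=0, p_{-1}=1, q_{-2}=1, q_{-1}=0):
  i=0: a_0=46, p_0 = 46*1 + 0 = 46, q_0 = 46*0 + 1 = 1.
  i=1: a_1=13, p_1 = 13*46 + 1 = 599, q_1 = 13*1 + 0 = 13.
  i=2: a_2=6, p_2 = 6*599 + 46 = 3640, q_2 = 6*13 + 1 = 79.
  i=3: a_3=1, p_3 = 1*3640 + 599 = 4239, q_3 = 1*79 + 13 = 92.
  i=4: a_4=1, p_4 = 1*4239 + 3640 = 7879, q_4 = 1*92 + 79 = 171.
  i=5: a_5=45, p_5 = 45*7879 + 4239 = 358794, q_5 = 45*171 + 92 = 7787.
  i=6: a_6=1, p_6 = 1*358794 + 7879 = 366673, q_6 = 1*7787 + 171 = 7958.
  i=7: a_7=1, p_7 = 1*366673 + 358794 = 725467, q_7 = 1*7958 + 7787 = 15745.
  i=8: a_8=6, p_8 = 6*725467 + 366673 = 4719475, q_8 = 6*15745 + 7958 = 102428.
  i=9: a_9=13, p_9 = 13*4719475 + 725467 = 62078642, q_9 = 13*102428 + 15745 = 1347309.
Check: 62078642^2 - 2123*1347309^2 = 3853757792564164 - 3853757792564163 = 1, so (x, y) = (62078642, 1347309) solves the equation, and by the theorem it is the least positive solution.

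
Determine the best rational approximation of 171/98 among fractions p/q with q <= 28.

47/27

Expand x = 171/98 as a continued fraction with the Euclidean algorithm:
  171 = 1*98 + 73, so a_0 = 1.
  98 = 1*73 + 25, so a_1 = 1.
  73 = 2*25 + 23, so a_2 = 2.
  25 = 1*23 + 2, so a_3 = 1.
  23 = 11*2 + 1, so a_4 = 11.
  2 = 2*1 + 0, so a_5 = 2.
so x = [1; 1, 2, 1, 11, 2].
Convergents (p_i = a_i*p_{i-1} + p_{i-2}, q_i = a_i*q_{i-1} + q_{i-2} with p_{-2}=0, p_{-1}=1, q_{-2}=1, q_{-1}=0), until the denominator exceeds 28:
  i=0: a_0=1, p_0 = 1*1 + 0 = 1, q_0 = 1*0 + 1 = 1.
  i=1: a_1=1, p_1 = 1*1 + 1 = 2, q_1 = 1*1 + 0 = 1.
  i=2: a_2=2, p_2 = 2*2 + 1 = 5, q_2 = 2*1 + 1 = 3.
  i=3: a_3=1, p_3 = 1*5 + 2 = 7, q_3 = 1*3 + 1 = 4.
  i=4: a_4=11, p_4 = 11*7 + 5 = 82, q_4 = 11*4 + 3 = 47.
q_4 = 47 > 28, so the last convergent with denominator <= 28 is p_3/q_3 = 7/4.
The closest fraction with denominator <= 28 is either p_3/q_3 or the intermediate fraction (k*p_3 + p_2)/(k*q_3 + q_2) with the largest k >= 1 whose denominator stays <= 28; these approach x as k grows, and every other convergent or intermediate fraction in range is farther away.
Largest k: floor((28 - q_2)/q_3) = floor((28 - 3)/4) = 6.
That gives (6*7 + 5)/(6*4 + 3) = 47/27.
Compare the errors: |x - 7/4| = |171*4 - 7*98|/(98*4) = 2/392, and |x - 47/27| = |171*27 - 47*98|/(98*27) = 11/2646.
Cross-multiplying, 11*392 = 4312 < 5292 = 2*2646, so 11/2646 is smaller: the intermediate fraction 47/27 is closer to x than 7/4.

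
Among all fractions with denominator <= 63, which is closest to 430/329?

Expand x = 430/329 as a continued fraction with the Euclidean algorithm:
  430 = 1*329 + 101, so a_0 = 1.
  329 = 3*101 + 26, so a_1 = 3.
  101 = 3*26 + 23, so a_2 = 3.
  26 = 1*23 + 3, so a_3 = 1.
  23 = 7*3 + 2, so a_4 = 7.
  3 = 1*2 + 1, so a_5 = 1.
  2 = 2*1 + 0, so a_6 = 2.
so x = [1; 3, 3, 1, 7, 1, 2].
Convergents (p_i = a_i*p_{i-1} + p_{i-2}, q_i = a_i*q_{i-1} + q_{i-2} with p_{-2}=0, p_{-1}=1, q_{-2}=1, q_{-1}=0), until the denominator exceeds 63:
  i=0: a_0=1, p_0 = 1*1 + 0 = 1, q_0 = 1*0 + 1 = 1.
  i=1: a_1=3, p_1 = 3*1 + 1 = 4, q_1 = 3*1 + 0 = 3.
  i=2: a_2=3, p_2 = 3*4 + 1 = 13, q_2 = 3*3 + 1 = 10.
  i=3: a_3=1, p_3 = 1*13 + 4 = 17, q_3 = 1*10 + 3 = 13.
  i=4: a_4=7, p_4 = 7*17 + 13 = 132, q_4 = 7*13 + 10 = 101.
q_4 = 101 > 63, so the last convergent with denominator <= 63 is p_3/q_3 = 17/13.
The closest fraction with denominator <= 63 is either p_3/q_3 or the intermediate fraction (k*p_3 + p_2)/(k*q_3 + q_2) with the largest k >= 1 whose denominator stays <= 63; these approach x as k grows, and every other convergent or intermediate fraction in range is farther away.
Largest k: floor((63 - q_2)/q_3) = floor((63 - 10)/13) = 4.
That gives (4*17 + 13)/(4*13 + 10) = 81/62.
Compare the errors: |x - 17/13| = |430*13 - 17*329|/(329*13) = 3/4277, and |x - 81/62| = |430*62 - 81*329|/(329*62) = 11/20398.
Cross-multiplying, 11*4277 = 47047 < 61194 = 3*20398, so 11/20398 is smaller: the intermediate fraction 81/62 is closer to x than 17/13.

81/62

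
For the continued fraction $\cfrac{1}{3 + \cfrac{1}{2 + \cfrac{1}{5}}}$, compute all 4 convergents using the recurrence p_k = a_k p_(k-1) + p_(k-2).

Using the convergent recurrence p_i = a_i*p_{i-1} + p_{i-2}, q_i = a_i*q_{i-1} + q_{i-2} with p_{-2}=0, p_{-1}=1, q_{-2}=1, q_{-1}=0:
  i=0: a_0=0, p_0 = 0*1 + 0 = 0, q_0 = 0*0 + 1 = 1.
  i=1: a_1=3, p_1 = 3*0 + 1 = 1, q_1 = 3*1 + 0 = 3.
  i=2: a_2=2, p_2 = 2*1 + 0 = 2, q_2 = 2*3 + 1 = 7.
  i=3: a_3=5, p_3 = 5*2 + 1 = 11, q_3 = 5*7 + 3 = 38.

0/1, 1/3, 2/7, 11/38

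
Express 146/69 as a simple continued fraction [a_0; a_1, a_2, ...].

Run the Euclidean algorithm on 146 and 69; the successive quotients are the partial quotients a_0, a_1, ... (each step inverts the fractional part left over by the previous one):
  146 = 2*69 + 8, so a_0 = 2.
  69 = 8*8 + 5, so a_1 = 8.
  8 = 1*5 + 3, so a_2 = 1.
  5 = 1*3 + 2, so a_3 = 1.
  3 = 1*2 + 1, so a_4 = 1.
  2 = 2*1 + 0, so a_5 = 2.
The remainder reaches 0 after 6 divisions, so the expansion has 6 partial quotients, read off in order.

[2; 8, 1, 1, 1, 2]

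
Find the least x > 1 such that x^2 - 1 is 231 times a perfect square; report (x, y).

(x, y) = (76, 5)

First expand sqrt(231) as a continued fraction. With x_i = (sqrt(231) + m_i)/d_i and (m_0, d_0) = (0, 1): a_0 = floor(sqrt(231)) = 15, since 15^2 = 225 <= 231 < 256 = 16^2.
Iterate m_{i+1} = d_i*a_i - m_i, d_{i+1} = (231 - m_{i+1}^2)/d_i, a_{i+1} = floor((a_0 + m_{i+1})/d_{i+1}):
  m_1 = 1*15 - 0 = 15, d_1 = (231 - 15^2)/1 = 6/1 = 6, a_1 = floor((15 + 15)/6) = 5.
  m_2 = 6*5 - 15 = 15, d_2 = (231 - 15^2)/6 = 6/6 = 1, a_2 = floor((15 + 15)/1) = 30.
  m_3 = 1*30 - 15 = 15, d_3 = (231 - 15^2)/1 = 6/1 = 6: (m_3, d_3) = (m_1, d_1) = (15, 6), so from here the quotients repeat a_1, a_2; the period length is 2.
So sqrt(231) = [15; (5, 30)] with period length k = 2.
k is even, so the fundamental solution of x^2 - 231y^2 = 1 is (p_{k-1}, q_{k-1}) = (p_1, q_1); compute convergents through index 1.
Convergents (p_i = a_i*p_{i-1} + p_{i-2}, q_i = a_i*q_{i-1} + q_{i-2} with p_{-2}=0, p_{-1}=1, q_{-2}=1, q_{-1}=0):
  i=0: a_0=15, p_0 = 15*1 + 0 = 15, q_0 = 15*0 + 1 = 1.
  i=1: a_1=5, p_1 = 5*15 + 1 = 76, q_1 = 5*1 + 0 = 5.
Check: 76^2 - 231*5^2 = 5776 - 5775 = 1, so (x, y) = (76, 5) solves the equation, and by the theorem it is the least positive solution.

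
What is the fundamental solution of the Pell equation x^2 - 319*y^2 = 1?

First expand sqrt(319) as a continued fraction. With x_i = (sqrt(319) + m_i)/d_i and (m_0, d_0) = (0, 1): a_0 = floor(sqrt(319)) = 17, since 17^2 = 289 <= 319 < 324 = 18^2.
Iterate m_{i+1} = d_i*a_i - m_i, d_{i+1} = (319 - m_{i+1}^2)/d_i, a_{i+1} = floor((a_0 + m_{i+1})/d_{i+1}):
  m_1 = 1*17 - 0 = 17, d_1 = (319 - 17^2)/1 = 30/1 = 30, a_1 = floor((17 + 17)/30) = 1.
  m_2 = 30*1 - 17 = 13, d_2 = (319 - 13^2)/30 = 150/30 = 5, a_2 = floor((17 + 13)/5) = 6.
  m_3 = 5*6 - 13 = 17, d_3 = (319 - 17^2)/5 = 30/5 = 6, a_3 = floor((17 + 17)/6) = 5.
  m_4 = 6*5 - 17 = 13, d_4 = (319 - 13^2)/6 = 150/6 = 25, a_4 = floor((17 + 13)/25) = 1.
  m_5 = 25*1 - 13 = 12, d_5 = (319 - 12^2)/25 = 175/25 = 7, a_5 = floor((17 + 12)/7) = 4.
  m_6 = 7*4 - 12 = 16, d_6 = (319 - 16^2)/7 = 63/7 = 9, a_6 = floor((17 + 16)/9) = 3.
  m_7 = 9*3 - 16 = 11, d_7 = (319 - 11^2)/9 = 198/9 = 22, a_7 = floor((17 + 11)/22) = 1.
  m_8 = 22*1 - 11 = 11, d_8 = (319 - 11^2)/22 = 198/22 = 9, a_8 = floor((17 + 11)/9) = 3.
  m_9 = 9*3 - 11 = 16, d_9 = (319 - 16^2)/9 = 63/9 = 7, a_9 = floor((17 + 16)/7) = 4.
  m_10 = 7*4 - 16 = 12, d_10 = (319 - 12^2)/7 = 175/7 = 25, a_10 = floor((17 + 12)/25) = 1.
  m_11 = 25*1 - 12 = 13, d_11 = (319 - 13^2)/25 = 150/25 = 6, a_11 = floor((17 + 13)/6) = 5.
  m_12 = 6*5 - 13 = 17, d_12 = (319 - 17^2)/6 = 30/6 = 5, a_12 = floor((17 + 17)/5) = 6.
  m_13 = 5*6 - 17 = 13, d_13 = (319 - 13^2)/5 = 150/5 = 30, a_13 = floor((17 + 13)/30) = 1.
  m_14 = 30*1 - 13 = 17, d_14 = (319 - 17^2)/30 = 30/30 = 1, a_14 = floor((17 + 17)/1) = 34.
  m_15 = 1*34 - 17 = 17, d_15 = (319 - 17^2)/1 = 30/1 = 30: (m_15, d_15) = (m_1, d_1) = (17, 30), so from here the quotients repeat a_1, ..., a_14; the period length is 14.
So sqrt(319) = [17; (1, 6, 5, 1, 4, 3, 1, 3, 4, 1, 5, 6, 1, 34)] with period length k = 14.
k is even, so the fundamental solution of x^2 - 319y^2 = 1 is (p_{k-1}, q_{k-1}) = (p_13, q_13); compute convergents through index 13.
Convergents (p_i = a_i*p_{i-1} + p_{i-2}, q_i = a_i*q_{i-1} + q_{i-2} with p_{-2}=0, p_{-1}=1, q_{-2}=1, q_{-1}=0):
  i=0: a_0=17, p_0 = 17*1 + 0 = 17, q_0 = 17*0 + 1 = 1.
  i=1: a_1=1, p_1 = 1*17 + 1 = 18, q_1 = 1*1 + 0 = 1.
  i=2: a_2=6, p_2 = 6*18 + 17 = 125, q_2 = 6*1 + 1 = 7.
  i=3: a_3=5, p_3 = 5*125 + 18 = 643, q_3 = 5*7 + 1 = 36.
  i=4: a_4=1, p_4 = 1*643 + 125 = 768, q_4 = 1*36 + 7 = 43.
  i=5: a_5=4, p_5 = 4*768 + 643 = 3715, q_5 = 4*43 + 36 = 208.
  i=6: a_6=3, p_6 = 3*3715 + 768 = 11913, q_6 = 3*208 + 43 = 667.
  i=7: a_7=1, p_7 = 1*11913 + 3715 = 15628, q_7 = 1*667 + 208 = 875.
  i=8: a_8=3, p_8 = 3*15628 + 11913 = 58797, q_8 = 3*875 + 667 = 3292.
  i=9: a_9=4, p_9 = 4*58797 + 15628 = 250816, q_9 = 4*3292 + 875 = 14043.
  i=10: a_10=1, p_10 = 1*250816 + 58797 = 309613, q_10 = 1*14043 + 3292 = 17335.
  i=11: a_11=5, p_11 = 5*309613 + 250816 = 1798881, q_11 = 5*17335 + 14043 = 100718.
  i=12: a_12=6, p_12 = 6*1798881 + 309613 = 11102899, q_12 = 6*100718 + 17335 = 621643.
  i=13: a_13=1, p_13 = 1*11102899 + 1798881 = 12901780, q_13 = 1*621643 + 100718 = 722361.
Check: 12901780^2 - 319*722361^2 = 166455927168400 - 166455927168399 = 1, so (x, y) = (12901780, 722361) solves the equation, and by the theorem it is the least positive solution.

(x, y) = (12901780, 722361)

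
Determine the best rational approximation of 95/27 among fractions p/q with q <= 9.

7/2

Expand x = 95/27 as a continued fraction with the Euclidean algorithm:
  95 = 3*27 + 14, so a_0 = 3.
  27 = 1*14 + 13, so a_1 = 1.
  14 = 1*13 + 1, so a_2 = 1.
  13 = 13*1 + 0, so a_3 = 13.
so x = [3; 1, 1, 13].
Convergents (p_i = a_i*p_{i-1} + p_{i-2}, q_i = a_i*q_{i-1} + q_{i-2} with p_{-2}=0, p_{-1}=1, q_{-2}=1, q_{-1}=0), until the denominator exceeds 9:
  i=0: a_0=3, p_0 = 3*1 + 0 = 3, q_0 = 3*0 + 1 = 1.
  i=1: a_1=1, p_1 = 1*3 + 1 = 4, q_1 = 1*1 + 0 = 1.
  i=2: a_2=1, p_2 = 1*4 + 3 = 7, q_2 = 1*1 + 1 = 2.
  i=3: a_3=13, p_3 = 13*7 + 4 = 95, q_3 = 13*2 + 1 = 27.
q_3 = 27 > 9, so the last convergent with denominator <= 9 is p_2/q_2 = 7/2.
The closest fraction with denominator <= 9 is either p_2/q_2 or the intermediate fraction (k*p_2 + p_1)/(k*q_2 + q_1) with the largest k >= 1 whose denominator stays <= 9; these approach x as k grows, and every other convergent or intermediate fraction in range is farther away.
Largest k: floor((9 - q_1)/q_2) = floor((9 - 1)/2) = 4.
That gives (4*7 + 4)/(4*2 + 1) = 32/9.
Compare the errors: |x - 7/2| = |95*2 - 7*27|/(27*2) = 1/54, and |x - 32/9| = |95*9 - 32*27|/(27*9) = 9/243.
Cross-multiplying, 1*243 = 243 < 486 = 9*54, so 1/54 is smaller: the convergent 7/2 is closer to x than 32/9.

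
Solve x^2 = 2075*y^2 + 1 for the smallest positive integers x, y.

First expand sqrt(2075) as a continued fraction. With x_i = (sqrt(2075) + m_i)/d_i and (m_0, d_0) = (0, 1): a_0 = floor(sqrt(2075)) = 45, since 45^2 = 2025 <= 2075 < 2116 = 46^2.
Iterate m_{i+1} = d_i*a_i - m_i, d_{i+1} = (2075 - m_{i+1}^2)/d_i, a_{i+1} = floor((a_0 + m_{i+1})/d_{i+1}):
  m_1 = 1*45 - 0 = 45, d_1 = (2075 - 45^2)/1 = 50/1 = 50, a_1 = floor((45 + 45)/50) = 1.
  m_2 = 50*1 - 45 = 5, d_2 = (2075 - 5^2)/50 = 2050/50 = 41, a_2 = floor((45 + 5)/41) = 1.
  m_3 = 41*1 - 5 = 36, d_3 = (2075 - 36^2)/41 = 779/41 = 19, a_3 = floor((45 + 36)/19) = 4.
  m_4 = 19*4 - 36 = 40, d_4 = (2075 - 40^2)/19 = 475/19 = 25, a_4 = floor((45 + 40)/25) = 3.
  m_5 = 25*3 - 40 = 35, d_5 = (2075 - 35^2)/25 = 850/25 = 34, a_5 = floor((45 + 35)/34) = 2.
  m_6 = 34*2 - 35 = 33, d_6 = (2075 - 33^2)/34 = 986/34 = 29, a_6 = floor((45 + 33)/29) = 2.
  m_7 = 29*2 - 33 = 25, d_7 = (2075 - 25^2)/29 = 1450/29 = 50, a_7 = floor((45 + 25)/50) = 1.
  m_8 = 50*1 - 25 = 25, d_8 = (2075 - 25^2)/50 = 1450/50 = 29, a_8 = floor((45 + 25)/29) = 2.
  m_9 = 29*2 - 25 = 33, d_9 = (2075 - 33^2)/29 = 986/29 = 34, a_9 = floor((45 + 33)/34) = 2.
  m_10 = 34*2 - 33 = 35, d_10 = (2075 - 35^2)/34 = 850/34 = 25, a_10 = floor((45 + 35)/25) = 3.
  m_11 = 25*3 - 35 = 40, d_11 = (2075 - 40^2)/25 = 475/25 = 19, a_11 = floor((45 + 40)/19) = 4.
  m_12 = 19*4 - 40 = 36, d_12 = (2075 - 36^2)/19 = 779/19 = 41, a_12 = floor((45 + 36)/41) = 1.
  m_13 = 41*1 - 36 = 5, d_13 = (2075 - 5^2)/41 = 2050/41 = 50, a_13 = floor((45 + 5)/50) = 1.
  m_14 = 50*1 - 5 = 45, d_14 = (2075 - 45^2)/50 = 50/50 = 1, a_14 = floor((45 + 45)/1) = 90.
  m_15 = 1*90 - 45 = 45, d_15 = (2075 - 45^2)/1 = 50/1 = 50: (m_15, d_15) = (m_1, d_1) = (45, 50), so from here the quotients repeat a_1, ..., a_14; the period length is 14.
So sqrt(2075) = [45; (1, 1, 4, 3, 2, 2, 1, 2, 2, 3, 4, 1, 1, 90)] with period length k = 14.
k is even, so the fundamental solution of x^2 - 2075y^2 = 1 is (p_{k-1}, q_{k-1}) = (p_13, q_13); compute convergents through index 13.
Convergents (p_i = a_i*p_{i-1} + p_{i-2}, q_i = a_i*q_{i-1} + q_{i-2} with p_{-2}=0, p_{-1}=1, q_{-2}=1, q_{-1}=0):
  i=0: a_0=45, p_0 = 45*1 + 0 = 45, q_0 = 45*0 + 1 = 1.
  i=1: a_1=1, p_1 = 1*45 + 1 = 46, q_1 = 1*1 + 0 = 1.
  i=2: a_2=1, p_2 = 1*46 + 45 = 91, q_2 = 1*1 + 1 = 2.
  i=3: a_3=4, p_3 = 4*91 + 46 = 410, q_3 = 4*2 + 1 = 9.
  i=4: a_4=3, p_4 = 3*410 + 91 = 1321, q_4 = 3*9 + 2 = 29.
  i=5: a_5=2, p_5 = 2*1321 + 410 = 3052, q_5 = 2*29 + 9 = 67.
  i=6: a_6=2, p_6 = 2*3052 + 1321 = 7425, q_6 = 2*67 + 29 = 163.
  i=7: a_7=1, p_7 = 1*7425 + 3052 = 10477, q_7 = 1*163 + 67 = 230.
  i=8: a_8=2, p_8 = 2*10477 + 7425 = 28379, q_8 = 2*230 + 163 = 623.
  i=9: a_9=2, p_9 = 2*28379 + 10477 = 67235, q_9 = 2*623 + 230 = 1476.
  i=10: a_10=3, p_10 = 3*67235 + 28379 = 230084, q_10 = 3*1476 + 623 = 5051.
  i=11: a_11=4, p_11 = 4*230084 + 67235 = 987571, q_11 = 4*5051 + 1476 = 21680.
  i=12: a_12=1, p_12 = 1*987571 + 230084 = 1217655, q_12 = 1*21680 + 5051 = 26731.
  i=13: a_13=1, p_13 = 1*1217655 + 987571 = 2205226, q_13 = 1*26731 + 21680 = 48411.
Check: 2205226^2 - 2075*48411^2 = 4863021711076 - 4863021711075 = 1, so (x, y) = (2205226, 48411) solves the equation, and by the theorem it is the least positive solution.

(x, y) = (2205226, 48411)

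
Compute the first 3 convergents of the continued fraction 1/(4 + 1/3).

Using the convergent recurrence p_i = a_i*p_{i-1} + p_{i-2}, q_i = a_i*q_{i-1} + q_{i-2} with p_{-2}=0, p_{-1}=1, q_{-2}=1, q_{-1}=0:
  i=0: a_0=0, p_0 = 0*1 + 0 = 0, q_0 = 0*0 + 1 = 1.
  i=1: a_1=4, p_1 = 4*0 + 1 = 1, q_1 = 4*1 + 0 = 4.
  i=2: a_2=3, p_2 = 3*1 + 0 = 3, q_2 = 3*4 + 1 = 13.

0/1, 1/4, 3/13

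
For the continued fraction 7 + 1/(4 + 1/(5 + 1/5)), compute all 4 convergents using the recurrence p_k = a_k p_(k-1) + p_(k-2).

Using the convergent recurrence p_i = a_i*p_{i-1} + p_{i-2}, q_i = a_i*q_{i-1} + q_{i-2} with p_{-2}=0, p_{-1}=1, q_{-2}=1, q_{-1}=0:
  i=0: a_0=7, p_0 = 7*1 + 0 = 7, q_0 = 7*0 + 1 = 1.
  i=1: a_1=4, p_1 = 4*7 + 1 = 29, q_1 = 4*1 + 0 = 4.
  i=2: a_2=5, p_2 = 5*29 + 7 = 152, q_2 = 5*4 + 1 = 21.
  i=3: a_3=5, p_3 = 5*152 + 29 = 789, q_3 = 5*21 + 4 = 109.

7/1, 29/4, 152/21, 789/109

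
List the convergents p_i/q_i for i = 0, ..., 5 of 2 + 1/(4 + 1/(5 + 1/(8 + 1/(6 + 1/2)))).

Using the convergent recurrence p_i = a_i*p_{i-1} + p_{i-2}, q_i = a_i*q_{i-1} + q_{i-2} with p_{-2}=0, p_{-1}=1, q_{-2}=1, q_{-1}=0:
  i=0: a_0=2, p_0 = 2*1 + 0 = 2, q_0 = 2*0 + 1 = 1.
  i=1: a_1=4, p_1 = 4*2 + 1 = 9, q_1 = 4*1 + 0 = 4.
  i=2: a_2=5, p_2 = 5*9 + 2 = 47, q_2 = 5*4 + 1 = 21.
  i=3: a_3=8, p_3 = 8*47 + 9 = 385, q_3 = 8*21 + 4 = 172.
  i=4: a_4=6, p_4 = 6*385 + 47 = 2357, q_4 = 6*172 + 21 = 1053.
  i=5: a_5=2, p_5 = 2*2357 + 385 = 5099, q_5 = 2*1053 + 172 = 2278.

2/1, 9/4, 47/21, 385/172, 2357/1053, 5099/2278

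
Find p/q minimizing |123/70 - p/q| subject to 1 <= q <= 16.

7/4

Expand x = 123/70 as a continued fraction with the Euclidean algorithm:
  123 = 1*70 + 53, so a_0 = 1.
  70 = 1*53 + 17, so a_1 = 1.
  53 = 3*17 + 2, so a_2 = 3.
  17 = 8*2 + 1, so a_3 = 8.
  2 = 2*1 + 0, so a_4 = 2.
so x = [1; 1, 3, 8, 2].
Convergents (p_i = a_i*p_{i-1} + p_{i-2}, q_i = a_i*q_{i-1} + q_{i-2} with p_{-2}=0, p_{-1}=1, q_{-2}=1, q_{-1}=0), until the denominator exceeds 16:
  i=0: a_0=1, p_0 = 1*1 + 0 = 1, q_0 = 1*0 + 1 = 1.
  i=1: a_1=1, p_1 = 1*1 + 1 = 2, q_1 = 1*1 + 0 = 1.
  i=2: a_2=3, p_2 = 3*2 + 1 = 7, q_2 = 3*1 + 1 = 4.
  i=3: a_3=8, p_3 = 8*7 + 2 = 58, q_3 = 8*4 + 1 = 33.
q_3 = 33 > 16, so the last convergent with denominator <= 16 is p_2/q_2 = 7/4.
The closest fraction with denominator <= 16 is either p_2/q_2 or the intermediate fraction (k*p_2 + p_1)/(k*q_2 + q_1) with the largest k >= 1 whose denominator stays <= 16; these approach x as k grows, and every other convergent or intermediate fraction in range is farther away.
Largest k: floor((16 - q_1)/q_2) = floor((16 - 1)/4) = 3.
That gives (3*7 + 2)/(3*4 + 1) = 23/13.
Compare the errors: |x - 7/4| = |123*4 - 7*70|/(70*4) = 2/280, and |x - 23/13| = |123*13 - 23*70|/(70*13) = 11/910.
Cross-multiplying, 2*910 = 1820 < 3080 = 11*280, so 2/280 is smaller: the convergent 7/4 is closer to x than 23/13.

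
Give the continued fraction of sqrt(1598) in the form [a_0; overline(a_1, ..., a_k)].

[39; overline(1, 38, 1, 78)]

Write x_i = (sqrt(1598) + m_i)/d_i with (m_0, d_0) = (0, 1). a_0 = floor(sqrt(1598)) = 39, since 39^2 = 1521 <= 1598 < 1600 = 40^2.
Iterate m_{i+1} = d_i*a_i - m_i, d_{i+1} = (1598 - m_{i+1}^2)/d_i, a_{i+1} = floor((a_0 + m_{i+1})/d_{i+1}):
  m_1 = 1*39 - 0 = 39, d_1 = (1598 - 39^2)/1 = 77/1 = 77, a_1 = floor((39 + 39)/77) = 1.
  m_2 = 77*1 - 39 = 38, d_2 = (1598 - 38^2)/77 = 154/77 = 2, a_2 = floor((39 + 38)/2) = 38.
  m_3 = 2*38 - 38 = 38, d_3 = (1598 - 38^2)/2 = 154/2 = 77, a_3 = floor((39 + 38)/77) = 1.
  m_4 = 77*1 - 38 = 39, d_4 = (1598 - 39^2)/77 = 77/77 = 1, a_4 = floor((39 + 39)/1) = 78.
  m_5 = 1*78 - 39 = 39, d_5 = (1598 - 39^2)/1 = 77/1 = 77: (m_5, d_5) = (m_1, d_1) = (39, 77), so from here the quotients repeat a_1, ..., a_4; the period length is 4.
Hence the expansion of sqrt(1598) is a_0 = 39 followed by the repeating block 1, 38, 1, 78 (period 4).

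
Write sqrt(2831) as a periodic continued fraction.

Write x_i = (sqrt(2831) + m_i)/d_i with (m_0, d_0) = (0, 1). a_0 = floor(sqrt(2831)) = 53, since 53^2 = 2809 <= 2831 < 2916 = 54^2.
Iterate m_{i+1} = d_i*a_i - m_i, d_{i+1} = (2831 - m_{i+1}^2)/d_i, a_{i+1} = floor((a_0 + m_{i+1})/d_{i+1}):
  m_1 = 1*53 - 0 = 53, d_1 = (2831 - 53^2)/1 = 22/1 = 22, a_1 = floor((53 + 53)/22) = 4.
  m_2 = 22*4 - 53 = 35, d_2 = (2831 - 35^2)/22 = 1606/22 = 73, a_2 = floor((53 + 35)/73) = 1.
  m_3 = 73*1 - 35 = 38, d_3 = (2831 - 38^2)/73 = 1387/73 = 19, a_3 = floor((53 + 38)/19) = 4.
  m_4 = 19*4 - 38 = 38, d_4 = (2831 - 38^2)/19 = 1387/19 = 73, a_4 = floor((53 + 38)/73) = 1.
  m_5 = 73*1 - 38 = 35, d_5 = (2831 - 35^2)/73 = 1606/73 = 22, a_5 = floor((53 + 35)/22) = 4.
  m_6 = 22*4 - 35 = 53, d_6 = (2831 - 53^2)/22 = 22/22 = 1, a_6 = floor((53 + 53)/1) = 106.
  m_7 = 1*106 - 53 = 53, d_7 = (2831 - 53^2)/1 = 22/1 = 22: (m_7, d_7) = (m_1, d_1) = (53, 22), so from here the quotients repeat a_1, ..., a_6; the period length is 6.
Hence the expansion of sqrt(2831) is a_0 = 53 followed by the repeating block 4, 1, 4, 1, 4, 106 (period 6).

[53; (4, 1, 4, 1, 4, 106)]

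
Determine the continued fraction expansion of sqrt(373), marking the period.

[19; (3, 5, 5, 3, 38)]

Write x_i = (sqrt(373) + m_i)/d_i with (m_0, d_0) = (0, 1). a_0 = floor(sqrt(373)) = 19, since 19^2 = 361 <= 373 < 400 = 20^2.
Iterate m_{i+1} = d_i*a_i - m_i, d_{i+1} = (373 - m_{i+1}^2)/d_i, a_{i+1} = floor((a_0 + m_{i+1})/d_{i+1}):
  m_1 = 1*19 - 0 = 19, d_1 = (373 - 19^2)/1 = 12/1 = 12, a_1 = floor((19 + 19)/12) = 3.
  m_2 = 12*3 - 19 = 17, d_2 = (373 - 17^2)/12 = 84/12 = 7, a_2 = floor((19 + 17)/7) = 5.
  m_3 = 7*5 - 17 = 18, d_3 = (373 - 18^2)/7 = 49/7 = 7, a_3 = floor((19 + 18)/7) = 5.
  m_4 = 7*5 - 18 = 17, d_4 = (373 - 17^2)/7 = 84/7 = 12, a_4 = floor((19 + 17)/12) = 3.
  m_5 = 12*3 - 17 = 19, d_5 = (373 - 19^2)/12 = 12/12 = 1, a_5 = floor((19 + 19)/1) = 38.
  m_6 = 1*38 - 19 = 19, d_6 = (373 - 19^2)/1 = 12/1 = 12: (m_6, d_6) = (m_1, d_1) = (19, 12), so from here the quotients repeat a_1, ..., a_5; the period length is 5.
Hence the expansion of sqrt(373) is a_0 = 19 followed by the repeating block 3, 5, 5, 3, 38 (period 5).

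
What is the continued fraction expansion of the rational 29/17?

Run the Euclidean algorithm on 29 and 17; the successive quotients are the partial quotients a_0, a_1, ... (each step inverts the fractional part left over by the previous one):
  29 = 1*17 + 12, so a_0 = 1.
  17 = 1*12 + 5, so a_1 = 1.
  12 = 2*5 + 2, so a_2 = 2.
  5 = 2*2 + 1, so a_3 = 2.
  2 = 2*1 + 0, so a_4 = 2.
The remainder reaches 0 after 5 divisions, so the expansion has 5 partial quotients, read off in order.

[1; 1, 2, 2, 2]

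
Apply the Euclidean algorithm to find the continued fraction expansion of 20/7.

Run the Euclidean algorithm on 20 and 7; the successive quotients are the partial quotients a_0, a_1, ... (each step inverts the fractional part left over by the previous one):
  20 = 2*7 + 6, so a_0 = 2.
  7 = 1*6 + 1, so a_1 = 1.
  6 = 6*1 + 0, so a_2 = 6.
The remainder reaches 0 after 3 divisions, so the expansion has 3 partial quotients, read off in order.

[2; 1, 6]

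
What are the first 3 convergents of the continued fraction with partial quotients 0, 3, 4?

0/1, 1/3, 4/13

Using the convergent recurrence p_i = a_i*p_{i-1} + p_{i-2}, q_i = a_i*q_{i-1} + q_{i-2} with p_{-2}=0, p_{-1}=1, q_{-2}=1, q_{-1}=0:
  i=0: a_0=0, p_0 = 0*1 + 0 = 0, q_0 = 0*0 + 1 = 1.
  i=1: a_1=3, p_1 = 3*0 + 1 = 1, q_1 = 3*1 + 0 = 3.
  i=2: a_2=4, p_2 = 4*1 + 0 = 4, q_2 = 4*3 + 1 = 13.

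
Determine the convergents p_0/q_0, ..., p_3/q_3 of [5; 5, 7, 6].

Using the convergent recurrence p_i = a_i*p_{i-1} + p_{i-2}, q_i = a_i*q_{i-1} + q_{i-2} with p_{-2}=0, p_{-1}=1, q_{-2}=1, q_{-1}=0:
  i=0: a_0=5, p_0 = 5*1 + 0 = 5, q_0 = 5*0 + 1 = 1.
  i=1: a_1=5, p_1 = 5*5 + 1 = 26, q_1 = 5*1 + 0 = 5.
  i=2: a_2=7, p_2 = 7*26 + 5 = 187, q_2 = 7*5 + 1 = 36.
  i=3: a_3=6, p_3 = 6*187 + 26 = 1148, q_3 = 6*36 + 5 = 221.

5/1, 26/5, 187/36, 1148/221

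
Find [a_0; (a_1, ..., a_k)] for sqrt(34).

Write x_i = (sqrt(34) + m_i)/d_i with (m_0, d_0) = (0, 1). a_0 = floor(sqrt(34)) = 5, since 5^2 = 25 <= 34 < 36 = 6^2.
Iterate m_{i+1} = d_i*a_i - m_i, d_{i+1} = (34 - m_{i+1}^2)/d_i, a_{i+1} = floor((a_0 + m_{i+1})/d_{i+1}):
  m_1 = 1*5 - 0 = 5, d_1 = (34 - 5^2)/1 = 9/1 = 9, a_1 = floor((5 + 5)/9) = 1.
  m_2 = 9*1 - 5 = 4, d_2 = (34 - 4^2)/9 = 18/9 = 2, a_2 = floor((5 + 4)/2) = 4.
  m_3 = 2*4 - 4 = 4, d_3 = (34 - 4^2)/2 = 18/2 = 9, a_3 = floor((5 + 4)/9) = 1.
  m_4 = 9*1 - 4 = 5, d_4 = (34 - 5^2)/9 = 9/9 = 1, a_4 = floor((5 + 5)/1) = 10.
  m_5 = 1*10 - 5 = 5, d_5 = (34 - 5^2)/1 = 9/1 = 9: (m_5, d_5) = (m_1, d_1) = (5, 9), so from here the quotients repeat a_1, ..., a_4; the period length is 4.
Hence the expansion of sqrt(34) is a_0 = 5 followed by the repeating block 1, 4, 1, 10 (period 4).

[5; (1, 4, 1, 10)]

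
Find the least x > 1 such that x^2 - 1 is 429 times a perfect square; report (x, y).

First expand sqrt(429) as a continued fraction. With x_i = (sqrt(429) + m_i)/d_i and (m_0, d_0) = (0, 1): a_0 = floor(sqrt(429)) = 20, since 20^2 = 400 <= 429 < 441 = 21^2.
Iterate m_{i+1} = d_i*a_i - m_i, d_{i+1} = (429 - m_{i+1}^2)/d_i, a_{i+1} = floor((a_0 + m_{i+1})/d_{i+1}):
  m_1 = 1*20 - 0 = 20, d_1 = (429 - 20^2)/1 = 29/1 = 29, a_1 = floor((20 + 20)/29) = 1.
  m_2 = 29*1 - 20 = 9, d_2 = (429 - 9^2)/29 = 348/29 = 12, a_2 = floor((20 + 9)/12) = 2.
  m_3 = 12*2 - 9 = 15, d_3 = (429 - 15^2)/12 = 204/12 = 17, a_3 = floor((20 + 15)/17) = 2.
  m_4 = 17*2 - 15 = 19, d_4 = (429 - 19^2)/17 = 68/17 = 4, a_4 = floor((20 + 19)/4) = 9.
  m_5 = 4*9 - 19 = 17, d_5 = (429 - 17^2)/4 = 140/4 = 35, a_5 = floor((20 + 17)/35) = 1.
  m_6 = 35*1 - 17 = 18, d_6 = (429 - 18^2)/35 = 105/35 = 3, a_6 = floor((20 + 18)/3) = 12.
  m_7 = 3*12 - 18 = 18, d_7 = (429 - 18^2)/3 = 105/3 = 35, a_7 = floor((20 + 18)/35) = 1.
  m_8 = 35*1 - 18 = 17, d_8 = (429 - 17^2)/35 = 140/35 = 4, a_8 = floor((20 + 17)/4) = 9.
  m_9 = 4*9 - 17 = 19, d_9 = (429 - 19^2)/4 = 68/4 = 17, a_9 = floor((20 + 19)/17) = 2.
  m_10 = 17*2 - 19 = 15, d_10 = (429 - 15^2)/17 = 204/17 = 12, a_10 = floor((20 + 15)/12) = 2.
  m_11 = 12*2 - 15 = 9, d_11 = (429 - 9^2)/12 = 348/12 = 29, a_11 = floor((20 + 9)/29) = 1.
  m_12 = 29*1 - 9 = 20, d_12 = (429 - 20^2)/29 = 29/29 = 1, a_12 = floor((20 + 20)/1) = 40.
  m_13 = 1*40 - 20 = 20, d_13 = (429 - 20^2)/1 = 29/1 = 29: (m_13, d_13) = (m_1, d_1) = (20, 29), so from here the quotients repeat a_1, ..., a_12; the period length is 12.
So sqrt(429) = [20; (1, 2, 2, 9, 1, 12, 1, 9, 2, 2, 1, 40)] with period length k = 12.
k is even, so the fundamental solution of x^2 - 429y^2 = 1 is (p_{k-1}, q_{k-1}) = (p_11, q_11); compute convergents through index 11.
Convergents (p_i = a_i*p_{i-1} + p_{i-2}, q_i = a_i*q_{i-1} + q_{i-2} with p_{-2}=0, p_{-1}=1, q_{-2}=1, q_{-1}=0):
  i=0: a_0=20, p_0 = 20*1 + 0 = 20, q_0 = 20*0 + 1 = 1.
  i=1: a_1=1, p_1 = 1*20 + 1 = 21, q_1 = 1*1 + 0 = 1.
  i=2: a_2=2, p_2 = 2*21 + 20 = 62, q_2 = 2*1 + 1 = 3.
  i=3: a_3=2, p_3 = 2*62 + 21 = 145, q_3 = 2*3 + 1 = 7.
  i=4: a_4=9, p_4 = 9*145 + 62 = 1367, q_4 = 9*7 + 3 = 66.
  i=5: a_5=1, p_5 = 1*1367 + 145 = 1512, q_5 = 1*66 + 7 = 73.
  i=6: a_6=12, p_6 = 12*1512 + 1367 = 19511, q_6 = 12*73 + 66 = 942.
  i=7: a_7=1, p_7 = 1*19511 + 1512 = 21023, q_7 = 1*942 + 73 = 1015.
  i=8: a_8=9, p_8 = 9*21023 + 19511 = 208718, q_8 = 9*1015 + 942 = 10077.
  i=9: a_9=2, p_9 = 2*208718 + 21023 = 438459, q_9 = 2*10077 + 1015 = 21169.
  i=10: a_10=2, p_10 = 2*438459 + 208718 = 1085636, q_10 = 2*21169 + 10077 = 52415.
  i=11: a_11=1, p_11 = 1*1085636 + 438459 = 1524095, q_11 = 1*52415 + 21169 = 73584.
Check: 1524095^2 - 429*73584^2 = 2322865569025 - 2322865569024 = 1, so (x, y) = (1524095, 73584) solves the equation, and by the theorem it is the least positive solution.

(x, y) = (1524095, 73584)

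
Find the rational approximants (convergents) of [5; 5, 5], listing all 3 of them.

Using the convergent recurrence p_i = a_i*p_{i-1} + p_{i-2}, q_i = a_i*q_{i-1} + q_{i-2} with p_{-2}=0, p_{-1}=1, q_{-2}=1, q_{-1}=0:
  i=0: a_0=5, p_0 = 5*1 + 0 = 5, q_0 = 5*0 + 1 = 1.
  i=1: a_1=5, p_1 = 5*5 + 1 = 26, q_1 = 5*1 + 0 = 5.
  i=2: a_2=5, p_2 = 5*26 + 5 = 135, q_2 = 5*5 + 1 = 26.

5/1, 26/5, 135/26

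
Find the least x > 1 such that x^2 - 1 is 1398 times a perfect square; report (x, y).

First expand sqrt(1398) as a continued fraction. With x_i = (sqrt(1398) + m_i)/d_i and (m_0, d_0) = (0, 1): a_0 = floor(sqrt(1398)) = 37, since 37^2 = 1369 <= 1398 < 1444 = 38^2.
Iterate m_{i+1} = d_i*a_i - m_i, d_{i+1} = (1398 - m_{i+1}^2)/d_i, a_{i+1} = floor((a_0 + m_{i+1})/d_{i+1}):
  m_1 = 1*37 - 0 = 37, d_1 = (1398 - 37^2)/1 = 29/1 = 29, a_1 = floor((37 + 37)/29) = 2.
  m_2 = 29*2 - 37 = 21, d_2 = (1398 - 21^2)/29 = 957/29 = 33, a_2 = floor((37 + 21)/33) = 1.
  m_3 = 33*1 - 21 = 12, d_3 = (1398 - 12^2)/33 = 1254/33 = 38, a_3 = floor((37 + 12)/38) = 1.
  m_4 = 38*1 - 12 = 26, d_4 = (1398 - 26^2)/38 = 722/38 = 19, a_4 = floor((37 + 26)/19) = 3.
  m_5 = 19*3 - 26 = 31, d_5 = (1398 - 31^2)/19 = 437/19 = 23, a_5 = floor((37 + 31)/23) = 2.
  m_6 = 23*2 - 31 = 15, d_6 = (1398 - 15^2)/23 = 1173/23 = 51, a_6 = floor((37 + 15)/51) = 1.
  m_7 = 51*1 - 15 = 36, d_7 = (1398 - 36^2)/51 = 102/51 = 2, a_7 = floor((37 + 36)/2) = 36.
  m_8 = 2*36 - 36 = 36, d_8 = (1398 - 36^2)/2 = 102/2 = 51, a_8 = floor((37 + 36)/51) = 1.
  m_9 = 51*1 - 36 = 15, d_9 = (1398 - 15^2)/51 = 1173/51 = 23, a_9 = floor((37 + 15)/23) = 2.
  m_10 = 23*2 - 15 = 31, d_10 = (1398 - 31^2)/23 = 437/23 = 19, a_10 = floor((37 + 31)/19) = 3.
  m_11 = 19*3 - 31 = 26, d_11 = (1398 - 26^2)/19 = 722/19 = 38, a_11 = floor((37 + 26)/38) = 1.
  m_12 = 38*1 - 26 = 12, d_12 = (1398 - 12^2)/38 = 1254/38 = 33, a_12 = floor((37 + 12)/33) = 1.
  m_13 = 33*1 - 12 = 21, d_13 = (1398 - 21^2)/33 = 957/33 = 29, a_13 = floor((37 + 21)/29) = 2.
  m_14 = 29*2 - 21 = 37, d_14 = (1398 - 37^2)/29 = 29/29 = 1, a_14 = floor((37 + 37)/1) = 74.
  m_15 = 1*74 - 37 = 37, d_15 = (1398 - 37^2)/1 = 29/1 = 29: (m_15, d_15) = (m_1, d_1) = (37, 29), so from here the quotients repeat a_1, ..., a_14; the period length is 14.
So sqrt(1398) = [37; (2, 1, 1, 3, 2, 1, 36, 1, 2, 3, 1, 1, 2, 74)] with period length k = 14.
k is even, so the fundamental solution of x^2 - 1398y^2 = 1 is (p_{k-1}, q_{k-1}) = (p_13, q_13); compute convergents through index 13.
Convergents (p_i = a_i*p_{i-1} + p_{i-2}, q_i = a_i*q_{i-1} + q_{i-2} with p_{-2}=0, p_{-1}=1, q_{-2}=1, q_{-1}=0):
  i=0: a_0=37, p_0 = 37*1 + 0 = 37, q_0 = 37*0 + 1 = 1.
  i=1: a_1=2, p_1 = 2*37 + 1 = 75, q_1 = 2*1 + 0 = 2.
  i=2: a_2=1, p_2 = 1*75 + 37 = 112, q_2 = 1*2 + 1 = 3.
  i=3: a_3=1, p_3 = 1*112 + 75 = 187, q_3 = 1*3 + 2 = 5.
  i=4: a_4=3, p_4 = 3*187 + 112 = 673, q_4 = 3*5 + 3 = 18.
  i=5: a_5=2, p_5 = 2*673 + 187 = 1533, q_5 = 2*18 + 5 = 41.
  i=6: a_6=1, p_6 = 1*1533 + 673 = 2206, q_6 = 1*41 + 18 = 59.
  i=7: a_7=36, p_7 = 36*2206 + 1533 = 80949, q_7 = 36*59 + 41 = 2165.
  i=8: a_8=1, p_8 = 1*80949 + 2206 = 83155, q_8 = 1*2165 + 59 = 2224.
  i=9: a_9=2, p_9 = 2*83155 + 80949 = 247259, q_9 = 2*2224 + 2165 = 6613.
  i=10: a_10=3, p_10 = 3*247259 + 83155 = 824932, q_10 = 3*6613 + 2224 = 22063.
  i=11: a_11=1, p_11 = 1*824932 + 247259 = 1072191, q_11 = 1*22063 + 6613 = 28676.
  i=12: a_12=1, p_12 = 1*1072191 + 824932 = 1897123, q_12 = 1*28676 + 22063 = 50739.
  i=13: a_13=2, p_13 = 2*1897123 + 1072191 = 4866437, q_13 = 2*50739 + 28676 = 130154.
Check: 4866437^2 - 1398*130154^2 = 23682209074969 - 23682209074968 = 1, so (x, y) = (4866437, 130154) solves the equation, and by the theorem it is the least positive solution.

(x, y) = (4866437, 130154)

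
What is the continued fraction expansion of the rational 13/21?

Run the Euclidean algorithm on 13 and 21; the successive quotients are the partial quotients a_0, a_1, ... (each step inverts the fractional part left over by the previous one):
  13 = 0*21 + 13, so a_0 = 0.
  21 = 1*13 + 8, so a_1 = 1.
  13 = 1*8 + 5, so a_2 = 1.
  8 = 1*5 + 3, so a_3 = 1.
  5 = 1*3 + 2, so a_4 = 1.
  3 = 1*2 + 1, so a_5 = 1.
  2 = 2*1 + 0, so a_6 = 2.
The remainder reaches 0 after 7 divisions, so the expansion has 7 partial quotients, read off in order.

[0; 1, 1, 1, 1, 1, 2]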